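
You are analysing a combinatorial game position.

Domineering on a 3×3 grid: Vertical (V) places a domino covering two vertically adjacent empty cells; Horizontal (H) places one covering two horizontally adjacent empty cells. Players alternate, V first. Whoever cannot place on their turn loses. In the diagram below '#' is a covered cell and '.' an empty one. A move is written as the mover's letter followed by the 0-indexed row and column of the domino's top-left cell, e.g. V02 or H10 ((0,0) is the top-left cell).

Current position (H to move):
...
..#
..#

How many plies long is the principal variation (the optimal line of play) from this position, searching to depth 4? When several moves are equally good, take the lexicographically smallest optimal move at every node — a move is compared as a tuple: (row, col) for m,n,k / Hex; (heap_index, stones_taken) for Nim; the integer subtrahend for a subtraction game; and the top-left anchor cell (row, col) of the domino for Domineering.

p1 H@[.../..#/..#]: H00[##./..#/..#]-1 H01[.##/..#/..#]-1 H10[.../###/..#]+1* H20[.../..#/###]-1
p2 V@[.../###/..#] terminal -1; root [.../..#/..#] d4

PV length from [.../..#/..#]: 1 ply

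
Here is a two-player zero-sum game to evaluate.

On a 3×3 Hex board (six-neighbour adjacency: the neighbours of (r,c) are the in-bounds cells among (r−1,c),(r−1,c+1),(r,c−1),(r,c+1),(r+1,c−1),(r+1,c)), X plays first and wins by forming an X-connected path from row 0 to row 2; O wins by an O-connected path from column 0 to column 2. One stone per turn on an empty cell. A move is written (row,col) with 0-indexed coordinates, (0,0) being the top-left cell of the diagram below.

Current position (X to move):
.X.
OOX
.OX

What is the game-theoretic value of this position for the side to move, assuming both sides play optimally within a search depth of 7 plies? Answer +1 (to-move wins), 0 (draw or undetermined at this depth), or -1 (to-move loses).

value(.X./OOX/.OX, X) = +1

p1 X@[.X./OOX/.OX]: (0,0)[XX./OOX/.OX]-1 (0,2)[.XX/OOX/.OX]+1* (2,0)[.X./OOX/XOX]-1
p2 O@[.XX/OOX/.OX] terminal -1; root [.X./OOX/.OX] d7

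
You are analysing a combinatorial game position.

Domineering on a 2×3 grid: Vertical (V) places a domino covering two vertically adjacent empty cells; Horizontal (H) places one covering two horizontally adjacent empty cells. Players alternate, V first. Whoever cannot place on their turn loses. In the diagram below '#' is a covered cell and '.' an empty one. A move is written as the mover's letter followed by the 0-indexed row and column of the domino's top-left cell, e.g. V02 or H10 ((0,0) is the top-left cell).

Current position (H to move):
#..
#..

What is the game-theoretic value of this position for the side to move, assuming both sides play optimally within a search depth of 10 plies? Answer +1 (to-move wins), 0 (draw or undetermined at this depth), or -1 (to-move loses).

p1 H@[#../#..]: H01[###/#..]+1* H11[#../###]+1
p2 V@[###/#..] terminal -1; root [#../#..] d10

value(#../#.., H) = +1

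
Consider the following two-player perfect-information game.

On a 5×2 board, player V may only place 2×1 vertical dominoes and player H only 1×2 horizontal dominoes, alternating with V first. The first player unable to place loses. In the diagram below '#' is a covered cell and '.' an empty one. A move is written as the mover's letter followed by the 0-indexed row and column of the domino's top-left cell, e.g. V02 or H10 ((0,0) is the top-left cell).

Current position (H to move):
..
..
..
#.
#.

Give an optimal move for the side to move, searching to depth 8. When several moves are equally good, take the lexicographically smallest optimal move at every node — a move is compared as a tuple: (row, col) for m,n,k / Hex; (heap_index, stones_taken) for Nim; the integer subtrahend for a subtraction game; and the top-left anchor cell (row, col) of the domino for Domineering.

p1 H@[../../../#./#.]: H00[##/../../#./#.]-1 H10[../##/../#./#.]+1* H20[../../##/#./#.]-1
p2 V@[../##/../#./#.]: V21[../##/.#/##/#.]-1* V31[../##/../##/##]-1
p3 H@[../##/.#/##/#.]: H00[##/##/.#/##/#.]+1*
p4 V@[##/##/.#/##/#.] terminal -1; root [../../../#./#.] d8

H's best at [../../../#./#.]: H10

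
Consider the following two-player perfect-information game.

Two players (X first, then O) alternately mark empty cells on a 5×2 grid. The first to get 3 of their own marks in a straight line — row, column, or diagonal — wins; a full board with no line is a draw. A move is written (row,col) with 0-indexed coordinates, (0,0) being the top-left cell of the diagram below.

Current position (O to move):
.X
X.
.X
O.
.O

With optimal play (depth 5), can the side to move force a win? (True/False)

O winning at [.X/X./.X/O./.O]: False

p1 O@[.X/X./.X/O./.O]: (0,0)[OX/X./.X/O./.O]-1 (1,1)[.X/XO/.X/O./.O]+0* (2,0)[.X/X./OX/O./.O]-1 (3,1)[.X/X./.X/OO/.O]-1 (4,0)[.X/X./.X/O./OO]-1
p2 X@[.X/XO/.X/O./.O]: (0,0)[XX/XO/.X/O./.O]+0* (2,0)[.X/XO/XX/O./.O]+0 (3,1)[.X/XO/.X/OX/.O]+0 (4,0)[.X/XO/.X/O./XO]+0
p3 O@[XX/XO/.X/O./.O]: (2,0)[XX/XO/OX/O./.O]+0* (3,1)[XX/XO/.X/OO/.O]-1 (4,0)[XX/XO/.X/O./OO]-1
p4 X@[XX/XO/OX/O./.O]: (3,1)[XX/XO/OX/OX/.O]-1 (4,0)[XX/XO/OX/O./XO]+0*
p5 O@[XX/XO/OX/O./XO]: (3,1)[XX/XO/OX/OO/XO]+0*
p6 X@[XX/XO/OX/OO/XO] terminal +0; root [.X/X./.X/O./.O] d5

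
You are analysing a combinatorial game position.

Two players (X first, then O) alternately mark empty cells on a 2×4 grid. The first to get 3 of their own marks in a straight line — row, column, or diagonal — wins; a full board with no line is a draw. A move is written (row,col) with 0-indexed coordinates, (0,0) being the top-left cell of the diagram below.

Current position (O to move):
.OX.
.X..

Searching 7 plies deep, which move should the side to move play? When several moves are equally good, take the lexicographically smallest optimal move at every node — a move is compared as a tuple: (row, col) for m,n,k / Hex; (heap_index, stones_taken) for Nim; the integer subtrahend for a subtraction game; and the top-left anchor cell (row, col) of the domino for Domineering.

ply 1, O at .OX./.X.. | (0,0)=-1→OOX./.X..; (0,3)=-1→.OXO/.X..; (1,0)=+0→.OX./OX..*; (1,2)=+0→.OX./.XO.; (1,3)=+0→.OX./.X.O
ply 2, X at .OX./OX.. | (0,0)=+0→XOX./OX..*; (0,3)=+0→.OXX/OX..; (1,2)=+0→.OX./OXX.; (1,3)=+0→.OX./OX.X
ply 3, O at XOX./OX.. | (0,3)=+0→XOXO/OX..*; (1,2)=+0→XOX./OXO.; (1,3)=+0→XOX./OX.O
ply 4, X at XOXO/OX.. | (1,2)=+0→XOXO/OXX.*; (1,3)=+0→XOXO/OX.X
ply 5, O at XOXO/OXX. | (1,3)=+0→XOXO/OXXO*
ply 6: XOXO/OXXO is terminal +0 (X); from .OX./.X.. depth 7

O's best at [.OX./.X..]: (1,0)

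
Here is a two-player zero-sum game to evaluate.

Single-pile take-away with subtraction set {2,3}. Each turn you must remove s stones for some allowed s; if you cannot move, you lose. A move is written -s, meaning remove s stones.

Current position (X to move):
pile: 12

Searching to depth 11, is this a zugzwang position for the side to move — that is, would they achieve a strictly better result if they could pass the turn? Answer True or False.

p1 X@[12]: -2[10]+1* -3[9]-1
p2 O@[10]: -2[8]-1* -3[7]-1
p3 X@[8]: -2[6]+1* -3[5]+1
p4 O@[6]: -2[4]-1* -3[3]-1
p5 X@[4]: -2[2]-1 -3[1]+1*
p6 O@[1] terminal -1; root [12] d11
pass branch (O moves first from the same position):
  | p1 O@[12]: -2[10]+1* -3[9]-1
  | p2 X@[10]: -2[8]-1* -3[7]-1
  | p3 O@[8]: -2[6]+1* -3[5]+1
  | p4 X@[6]: -2[4]-1* -3[3]-1
  | p5 O@[4]: -2[2]-1 -3[1]+1*
  | p6 X@[1] terminal -1; root [12] d11
X moving scores +1; X passing scores -1

zugzwang(12, X) = False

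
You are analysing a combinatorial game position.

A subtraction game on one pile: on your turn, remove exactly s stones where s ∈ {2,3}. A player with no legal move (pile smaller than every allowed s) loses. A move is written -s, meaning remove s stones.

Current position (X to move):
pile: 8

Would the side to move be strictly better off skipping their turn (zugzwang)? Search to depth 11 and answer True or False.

[8] X move#1: -2:+1/6*, -3:+1/5
[6] O move#2: -2:-1/4*, -3:-1/3
[4] X move#3: -2:-1/2, -3:+1/1*
[1] end (terminal -1, O#4); searched 8 to 11
suppose X passes — search the same position with O to move:
pass> [8] O move#1: -2:+1/6*, -3:+1/5
pass> [6] X move#2: -2:-1/4*, -3:-1/3
pass> [4] O move#3: -2:-1/2, -3:+1/1*
pass> [1] end (terminal -1, X#4); searched 8 to 11
for X: play +1, pass -1

zugzwang(8, X) = False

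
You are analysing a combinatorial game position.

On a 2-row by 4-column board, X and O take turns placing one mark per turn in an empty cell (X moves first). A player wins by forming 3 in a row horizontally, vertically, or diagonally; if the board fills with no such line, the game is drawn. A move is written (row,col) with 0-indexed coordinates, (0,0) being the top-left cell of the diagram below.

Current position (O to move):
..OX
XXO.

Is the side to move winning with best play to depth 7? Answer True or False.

O winning at [..OX/XXO.]: False

ply 1, O at ..OX/XXO. | (0,0)=+0→O.OX/XXO.*; (0,1)=+0→.OOX/XXO.; (1,3)=+0→..OX/XXOO
ply 2, X at O.OX/XXO. | (0,1)=+0→OXOX/XXO.*; (1,3)=-1→O.OX/XXOX
ply 3, O at OXOX/XXO. | (1,3)=+0→OXOX/XXOO*
ply 4: OXOX/XXOO is terminal +0 (X); from ..OX/XXO. depth 7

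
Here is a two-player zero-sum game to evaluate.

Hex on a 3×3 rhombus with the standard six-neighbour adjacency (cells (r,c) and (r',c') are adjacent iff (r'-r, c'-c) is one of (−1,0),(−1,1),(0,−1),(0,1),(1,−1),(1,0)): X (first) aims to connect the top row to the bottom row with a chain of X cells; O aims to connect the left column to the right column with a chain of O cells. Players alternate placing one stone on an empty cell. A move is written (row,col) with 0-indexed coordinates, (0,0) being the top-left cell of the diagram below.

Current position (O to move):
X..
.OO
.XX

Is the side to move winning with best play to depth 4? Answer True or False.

O winning at [X../.OO/.XX]: True

[X../.OO/.XX] O move#1: (0,1):+1/XO./.OO/.XX*, (0,2):+1/X.O/.OO/.XX, (1,0):+1/X../OOO/.XX, (2,0):+1/X../.OO/OXX
[XO./.OO/.XX] X move#2: (0,2):-1/XOX/.OO/.XX*, (1,0):-1/XO./XOO/.XX, (2,0):-1/XO./.OO/XXX
[XOX/.OO/.XX] O move#3: (1,0):+1/XOX/OOO/.XX*, (2,0):+1/XOX/.OO/OXX
[XOX/OOO/.XX] end (terminal -1, X#4); searched X../.OO/.XX to 4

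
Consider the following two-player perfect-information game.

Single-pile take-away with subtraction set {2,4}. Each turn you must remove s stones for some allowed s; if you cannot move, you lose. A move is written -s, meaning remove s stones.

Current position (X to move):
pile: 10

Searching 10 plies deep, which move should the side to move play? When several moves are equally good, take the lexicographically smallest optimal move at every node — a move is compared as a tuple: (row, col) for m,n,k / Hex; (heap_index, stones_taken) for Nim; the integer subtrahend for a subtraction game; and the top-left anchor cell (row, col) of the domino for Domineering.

X's best at [10]: -4

p1 X@[10]: -2[8]-1 -4[6]+1*
p2 O@[6]: -2[4]-1* -4[2]-1
p3 X@[4]: -2[2]-1 -4[0]+1*
p4 O@[0] terminal -1; root [10] d10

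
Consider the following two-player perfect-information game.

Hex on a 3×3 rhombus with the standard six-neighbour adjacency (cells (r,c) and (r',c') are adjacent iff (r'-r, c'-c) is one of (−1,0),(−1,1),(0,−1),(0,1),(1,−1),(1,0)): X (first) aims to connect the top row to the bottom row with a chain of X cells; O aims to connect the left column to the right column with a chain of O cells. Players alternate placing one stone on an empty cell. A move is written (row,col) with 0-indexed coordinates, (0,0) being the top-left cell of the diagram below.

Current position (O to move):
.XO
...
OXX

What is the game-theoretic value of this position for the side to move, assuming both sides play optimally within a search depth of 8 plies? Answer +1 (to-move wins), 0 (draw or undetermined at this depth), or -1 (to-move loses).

value(.XO/.../OXX, O) = +1

[.XO/.../OXX] O move#1: (0,0):-1/OXO/.../OXX, (1,0):-1/.XO/O../OXX, (1,1):+1/.XO/.O./OXX*, (1,2):-1/.XO/..O/OXX
[.XO/.O./OXX] end (terminal -1, X#2); searched .XO/.../OXX to 8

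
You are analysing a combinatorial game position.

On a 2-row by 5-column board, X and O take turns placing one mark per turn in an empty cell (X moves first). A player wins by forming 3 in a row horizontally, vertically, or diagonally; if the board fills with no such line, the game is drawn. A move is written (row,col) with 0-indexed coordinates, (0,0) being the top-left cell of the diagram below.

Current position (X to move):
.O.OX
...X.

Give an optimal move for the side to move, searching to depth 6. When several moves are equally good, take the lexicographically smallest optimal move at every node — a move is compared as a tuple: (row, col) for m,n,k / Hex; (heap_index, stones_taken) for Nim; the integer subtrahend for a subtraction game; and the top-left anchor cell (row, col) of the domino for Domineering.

ply 1, X at .O.OX/...X. | (0,0)=-1→XO.OX/...X.; (0,2)=+0→.OXOX/...X.*; (1,0)=-1→.O.OX/X..X.; (1,1)=-1→.O.OX/.X.X.; (1,2)=-1→.O.OX/..XX.; (1,4)=-1→.O.OX/...XX
ply 2, O at .OXOX/...X. | (0,0)=-1→OOXOX/...X.; (1,0)=-1→.OXOX/O..X.; (1,1)=+0→.OXOX/.O.X.*; (1,2)=+0→.OXOX/..OX.; (1,4)=+0→.OXOX/...XO
ply 3, X at .OXOX/.O.X. | (0,0)=+0→XOXOX/.O.X.*; (1,0)=+0→.OXOX/XO.X.; (1,2)=+0→.OXOX/.OXX.; (1,4)=+0→.OXOX/.O.XX
ply 4, O at XOXOX/.O.X. | (1,0)=+0→XOXOX/OO.X.*; (1,2)=+0→XOXOX/.OOX.; (1,4)=+0→XOXOX/.O.XO
ply 5, X at XOXOX/OO.X. | (1,2)=+0→XOXOX/OOXX.*; (1,4)=-1→XOXOX/OO.XX
ply 6, O at XOXOX/OOXX. | (1,4)=+0→XOXOX/OOXXO*
ply 7: XOXOX/OOXXO is terminal +0 (X); from .O.OX/...X. depth 6

X's best at [.O.OX/...X.]: (0,2)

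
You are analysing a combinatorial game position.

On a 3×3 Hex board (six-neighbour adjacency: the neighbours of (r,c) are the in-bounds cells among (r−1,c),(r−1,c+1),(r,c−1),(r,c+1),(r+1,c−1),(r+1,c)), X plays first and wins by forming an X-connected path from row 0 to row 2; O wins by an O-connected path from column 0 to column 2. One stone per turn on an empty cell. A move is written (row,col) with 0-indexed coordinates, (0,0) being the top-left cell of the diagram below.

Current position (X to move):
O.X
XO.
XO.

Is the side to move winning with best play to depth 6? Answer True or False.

X winning at [O.X/XO./XO.]: True

[O.X/XO./XO.] X move#1: (0,1):+1/OXX/XO./XO.*, (1,2):+1/O.X/XOX/XO., (2,2):+1/O.X/XO./XOX
[OXX/XO./XO.] end (terminal -1, O#2); searched O.X/XO./XO. to 6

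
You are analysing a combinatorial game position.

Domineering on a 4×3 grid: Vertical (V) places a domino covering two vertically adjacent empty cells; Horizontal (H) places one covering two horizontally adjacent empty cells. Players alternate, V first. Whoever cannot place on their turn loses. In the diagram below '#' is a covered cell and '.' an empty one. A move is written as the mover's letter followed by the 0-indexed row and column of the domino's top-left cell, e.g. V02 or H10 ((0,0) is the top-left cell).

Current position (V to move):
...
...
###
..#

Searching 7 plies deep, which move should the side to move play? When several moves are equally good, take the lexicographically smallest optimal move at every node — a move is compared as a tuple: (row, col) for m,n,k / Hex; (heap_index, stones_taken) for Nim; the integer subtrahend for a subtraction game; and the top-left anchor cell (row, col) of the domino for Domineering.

V's best at [.../.../###/..#]: V01

ply 1, V at .../.../###/..# | V00=-1→#../#../###/..#; V01=+1→.#./.#./###/..#*; V02=-1→..#/..#/###/..#
ply 2, H at .#./.#./###/..# | H30=-1→.#./.#./###/###*
ply 3, V at .#./.#./###/### | V00=+1→##./##./###/###*; V02=+1→.##/.##/###/###
ply 4: ##./##./###/### is terminal -1 (H); from .../.../###/..# depth 7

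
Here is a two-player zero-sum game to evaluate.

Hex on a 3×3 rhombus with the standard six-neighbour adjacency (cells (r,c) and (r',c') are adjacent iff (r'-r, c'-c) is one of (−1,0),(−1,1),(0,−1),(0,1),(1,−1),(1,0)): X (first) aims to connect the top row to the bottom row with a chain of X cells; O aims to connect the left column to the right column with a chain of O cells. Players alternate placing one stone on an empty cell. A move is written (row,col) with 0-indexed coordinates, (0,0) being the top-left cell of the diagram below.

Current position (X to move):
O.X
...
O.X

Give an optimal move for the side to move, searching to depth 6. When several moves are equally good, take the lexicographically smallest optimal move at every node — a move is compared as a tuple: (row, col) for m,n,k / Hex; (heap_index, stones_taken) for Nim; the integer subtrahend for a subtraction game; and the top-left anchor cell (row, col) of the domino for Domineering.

p1 X@[O.X/.../O.X]: (0,1)[OXX/.../O.X]-1 (1,0)[O.X/X../O.X]-1 (1,1)[O.X/.X./O.X]+1* (1,2)[O.X/..X/O.X]+1 (2,1)[O.X/.../OXX]+1
p2 O@[O.X/.X./O.X]: (0,1)[OOX/.X./O.X]-1* (1,0)[O.X/OX./O.X]-1 (1,2)[O.X/.XO/O.X]-1 (2,1)[O.X/.X./OOX]-1
p3 X@[OOX/.X./O.X]: (1,0)[OOX/XX./O.X]+1* (1,2)[OOX/.XX/O.X]+1 (2,1)[OOX/.X./OXX]+1
p4 O@[OOX/XX./O.X]: (1,2)[OOX/XXO/O.X]-1* (2,1)[OOX/XX./OOX]-1
p5 X@[OOX/XXO/O.X]: (2,1)[OOX/XXO/OXX]+1*
p6 O@[OOX/XXO/OXX] terminal -1; root [O.X/.../O.X] d6

X's best at [O.X/.../O.X]: (1,1)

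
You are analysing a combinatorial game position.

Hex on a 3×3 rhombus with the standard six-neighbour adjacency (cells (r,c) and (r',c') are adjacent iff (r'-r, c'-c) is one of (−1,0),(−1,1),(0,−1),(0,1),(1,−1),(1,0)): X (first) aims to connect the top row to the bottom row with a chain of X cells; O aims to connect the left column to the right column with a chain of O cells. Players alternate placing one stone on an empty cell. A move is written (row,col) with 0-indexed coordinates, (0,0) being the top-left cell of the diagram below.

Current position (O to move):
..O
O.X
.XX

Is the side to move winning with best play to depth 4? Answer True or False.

ply 1, O at ..O/O.X/.XX | (0,0)=+1→O.O/O.X/.XX*; (0,1)=+1→.OO/O.X/.XX; (1,1)=+1→..O/OOX/.XX; (2,0)=+1→..O/O.X/OXX
ply 2, X at O.O/O.X/.XX | (0,1)=-1→OXO/O.X/.XX*; (1,1)=-1→O.O/OXX/.XX; (2,0)=-1→O.O/O.X/XXX
ply 3, O at OXO/O.X/.XX | (1,1)=+1→OXO/OOX/.XX*; (2,0)=-1→OXO/O.X/OXX
ply 4: OXO/OOX/.XX is terminal -1 (X); from ..O/O.X/.XX depth 4

O winning at [..O/O.X/.XX]: True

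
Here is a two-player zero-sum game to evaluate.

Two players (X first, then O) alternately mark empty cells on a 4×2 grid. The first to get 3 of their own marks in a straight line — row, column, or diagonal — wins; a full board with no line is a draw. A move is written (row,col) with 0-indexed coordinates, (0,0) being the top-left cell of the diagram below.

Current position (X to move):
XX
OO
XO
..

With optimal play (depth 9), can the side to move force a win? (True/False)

X winning at [XX/OO/XO/..]: False

[XX/OO/XO/..] X move#1: (3,0):-1/XX/OO/XO/X., (3,1):+0/XX/OO/XO/.X*
[XX/OO/XO/.X] O move#2: (3,0):+0/XX/OO/XO/OX*
[XX/OO/XO/OX] end (terminal +0, X#3); searched XX/OO/XO/.. to 9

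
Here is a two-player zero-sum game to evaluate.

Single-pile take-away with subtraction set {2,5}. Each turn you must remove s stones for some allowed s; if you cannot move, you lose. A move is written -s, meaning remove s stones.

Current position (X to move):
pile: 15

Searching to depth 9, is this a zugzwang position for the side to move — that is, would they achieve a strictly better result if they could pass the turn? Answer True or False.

[15] X move#1: -2:-1/13*, -5:-1/10
[13] O move#2: -2:+1/11*, -5:+1/8
[11] X move#3: -2:-1/9*, -5:-1/6
[9] O move#4: -2:+1/7*, -5:+1/4
[7] X move#5: -2:-1/5*, -5:-1/2
[5] O move#6: -2:-1/3, -5:+1/0*
[0] end (terminal -1, X#7); searched 15 to 9
suppose X passes — search the same position with O to move:
pass> [15] O move#1: -2:-1/13*, -5:-1/10
pass> [13] X move#2: -2:+1/11*, -5:+1/8
pass> [11] O move#3: -2:-1/9*, -5:-1/6
pass> [9] X move#4: -2:+1/7*, -5:+1/4
pass> [7] O move#5: -2:-1/5*, -5:-1/2
pass> [5] X move#6: -2:-1/3, -5:+1/0*
pass> [0] end (terminal -1, O#7); searched 15 to 9
for X: play -1, pass +1

zugzwang(15, X) = True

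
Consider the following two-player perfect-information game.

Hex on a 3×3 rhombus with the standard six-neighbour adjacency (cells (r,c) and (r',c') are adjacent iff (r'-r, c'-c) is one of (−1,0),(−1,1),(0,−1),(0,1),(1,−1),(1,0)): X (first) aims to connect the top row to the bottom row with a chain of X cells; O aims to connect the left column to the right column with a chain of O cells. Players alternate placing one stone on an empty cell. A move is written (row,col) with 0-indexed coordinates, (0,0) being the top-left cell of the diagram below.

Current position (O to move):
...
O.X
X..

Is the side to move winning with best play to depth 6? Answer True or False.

O winning at [.../O.X/X..]: True

ply 1, O at .../O.X/X.. | (0,0)=-1→O../O.X/X..; (0,1)=-1→.O./O.X/X..; (0,2)=+1→..O/O.X/X..*; (1,1)=-1→.../OOX/X..; (2,1)=-1→.../O.X/XO.; (2,2)=-1→.../O.X/X.O
ply 2, X at ..O/O.X/X.. | (0,0)=-1→X.O/O.X/X..*; (0,1)=-1→.XO/O.X/X..; (1,1)=-1→..O/OXX/X..; (2,1)=-1→..O/O.X/XX.; (2,2)=-1→..O/O.X/X.X
ply 3, O at X.O/O.X/X.. | (0,1)=+1→XOO/O.X/X..*; (1,1)=+1→X.O/OOX/X..; (2,1)=+1→X.O/O.X/XO.; (2,2)=+1→X.O/O.X/X.O
ply 4: XOO/O.X/X.. is terminal -1 (X); from .../O.X/X.. depth 6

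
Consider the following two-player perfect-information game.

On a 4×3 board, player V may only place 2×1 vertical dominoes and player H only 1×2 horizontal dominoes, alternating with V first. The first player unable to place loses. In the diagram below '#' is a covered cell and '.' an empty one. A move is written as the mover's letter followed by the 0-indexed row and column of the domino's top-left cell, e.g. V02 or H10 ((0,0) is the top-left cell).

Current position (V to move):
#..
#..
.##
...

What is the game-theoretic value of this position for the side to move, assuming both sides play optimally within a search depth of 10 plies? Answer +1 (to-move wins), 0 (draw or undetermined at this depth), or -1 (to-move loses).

ply 1, V at #../#../.##/... | V01=+1→##./##./.##/...*; V02=+1→#.#/#.#/.##/...; V20=-1→#../#../###/#..
ply 2, H at ##./##./.##/... | H30=-1→##./##./.##/##.*; H31=-1→##./##./.##/.##
ply 3, V at ##./##./.##/##. | V02=+1→###/###/.##/##.*
ply 4: ###/###/.##/##. is terminal -1 (H); from #../#../.##/... depth 10

value(#../#../.##/..., V) = +1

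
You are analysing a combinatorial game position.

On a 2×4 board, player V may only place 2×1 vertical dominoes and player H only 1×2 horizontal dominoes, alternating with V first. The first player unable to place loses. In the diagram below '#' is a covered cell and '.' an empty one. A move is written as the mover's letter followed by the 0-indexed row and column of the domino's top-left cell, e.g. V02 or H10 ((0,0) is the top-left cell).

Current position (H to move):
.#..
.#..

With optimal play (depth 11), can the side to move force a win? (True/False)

H winning at [.#../.#..]: True

[.#../.#..] H move#1: H02:+1/.###/.#..*, H12:+1/.#../.###
[.###/.#..] V move#2: V00:-1/####/##..*
[####/##..] H move#3: H12:+1/####/####*
[####/####] end (terminal -1, V#4); searched .#../.#.. to 11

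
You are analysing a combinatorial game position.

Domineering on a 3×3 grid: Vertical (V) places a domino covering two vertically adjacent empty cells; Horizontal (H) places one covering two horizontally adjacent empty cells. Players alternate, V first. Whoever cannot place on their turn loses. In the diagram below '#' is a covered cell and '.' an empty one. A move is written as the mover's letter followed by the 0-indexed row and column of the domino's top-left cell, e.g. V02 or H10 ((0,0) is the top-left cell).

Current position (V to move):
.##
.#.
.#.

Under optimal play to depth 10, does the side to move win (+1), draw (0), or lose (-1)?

value(.##/.#./.#., V) = +1

ply 1, V at .##/.#./.#. | V00=+1→###/##./.#.*; V10=+1→.##/##./##.; V12=+1→.##/.##/.##
ply 2: ###/##./.#. is terminal -1 (H); from .##/.#./.#. depth 10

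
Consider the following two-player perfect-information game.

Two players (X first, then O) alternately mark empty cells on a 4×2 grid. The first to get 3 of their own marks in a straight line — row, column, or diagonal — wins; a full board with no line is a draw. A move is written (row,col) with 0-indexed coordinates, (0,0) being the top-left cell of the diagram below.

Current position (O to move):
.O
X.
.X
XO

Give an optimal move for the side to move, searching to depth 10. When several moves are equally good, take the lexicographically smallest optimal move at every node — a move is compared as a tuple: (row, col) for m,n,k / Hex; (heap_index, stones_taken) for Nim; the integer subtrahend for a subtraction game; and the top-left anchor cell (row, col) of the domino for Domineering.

O's best at [.O/X./.X/XO]: (2,0)

p1 O@[.O/X./.X/XO]: (0,0)[OO/X./.X/XO]-1 (1,1)[.O/XO/.X/XO]-1 (2,0)[.O/X./OX/XO]+0*
p2 X@[.O/X./OX/XO]: (0,0)[XO/X./OX/XO]+0* (1,1)[.O/XX/OX/XO]+0
p3 O@[XO/X./OX/XO]: (1,1)[XO/XO/OX/XO]+0*
p4 X@[XO/XO/OX/XO] terminal +0; root [.O/X./.X/XO] d10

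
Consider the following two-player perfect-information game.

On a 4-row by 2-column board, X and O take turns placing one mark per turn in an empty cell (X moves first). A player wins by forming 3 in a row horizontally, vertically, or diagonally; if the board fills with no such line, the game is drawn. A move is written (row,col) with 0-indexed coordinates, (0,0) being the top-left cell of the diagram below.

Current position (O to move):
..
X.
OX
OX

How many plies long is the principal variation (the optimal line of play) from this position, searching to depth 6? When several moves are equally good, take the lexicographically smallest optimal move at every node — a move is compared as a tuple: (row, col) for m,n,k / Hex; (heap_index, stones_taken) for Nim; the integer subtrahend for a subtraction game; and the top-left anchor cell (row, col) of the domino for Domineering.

PV length from [../X./OX/OX]: 3 plies

ply 1, O at ../X./OX/OX | (0,0)=-1→O./X./OX/OX; (0,1)=-1→.O/X./OX/OX; (1,1)=+0→../XO/OX/OX*
ply 2, X at ../XO/OX/OX | (0,0)=+0→X./XO/OX/OX*; (0,1)=+0→.X/XO/OX/OX
ply 3, O at X./XO/OX/OX | (0,1)=+0→XO/XO/OX/OX*
ply 4: XO/XO/OX/OX is terminal +0 (X); from ../X./OX/OX depth 6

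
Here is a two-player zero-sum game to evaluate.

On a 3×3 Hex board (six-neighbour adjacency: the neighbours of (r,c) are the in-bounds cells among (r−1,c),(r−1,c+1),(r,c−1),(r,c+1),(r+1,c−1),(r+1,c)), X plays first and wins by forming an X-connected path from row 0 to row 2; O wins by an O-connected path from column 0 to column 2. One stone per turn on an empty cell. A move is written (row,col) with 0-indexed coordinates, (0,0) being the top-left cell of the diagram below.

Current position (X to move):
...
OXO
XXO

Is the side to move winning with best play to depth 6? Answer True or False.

X winning at [.../OXO/XXO]: True

[.../OXO/XXO] X move#1: (0,0):+1/X../OXO/XXO*, (0,1):+1/.X./OXO/XXO, (0,2):+1/..X/OXO/XXO
[X../OXO/XXO] O move#2: (0,1):-1/XO./OXO/XXO*, (0,2):-1/X.O/OXO/XXO
[XO./OXO/XXO] X move#3: (0,2):+1/XOX/OXO/XXO*
[XOX/OXO/XXO] end (terminal -1, O#4); searched .../OXO/XXO to 6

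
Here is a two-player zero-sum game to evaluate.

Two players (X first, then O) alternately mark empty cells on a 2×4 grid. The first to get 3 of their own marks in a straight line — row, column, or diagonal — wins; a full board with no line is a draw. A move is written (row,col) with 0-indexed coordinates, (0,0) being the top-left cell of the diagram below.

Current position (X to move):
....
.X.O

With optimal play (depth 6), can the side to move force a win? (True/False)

X winning at [..../.X.O]: False

ply 1, X at ..../.X.O | (0,0)=+0→X.../.X.O*; (0,1)=+0→.X../.X.O; (0,2)=+0→..X./.X.O; (0,3)=+0→...X/.X.O; (1,0)=+0→..../XX.O; (1,2)=+0→..../.XXO
ply 2, O at X.../.X.O | (0,1)=+0→XO../.X.O*; (0,2)=+0→X.O./.X.O; (0,3)=+0→X..O/.X.O; (1,0)=+0→X.../OX.O; (1,2)=+0→X.../.XOO
ply 3, X at XO../.X.O | (0,2)=+0→XOX./.X.O*; (0,3)=+0→XO.X/.X.O; (1,0)=+0→XO../XX.O; (1,2)=+0→XO../.XXO
ply 4, O at XOX./.X.O | (0,3)=+0→XOXO/.X.O*; (1,0)=+0→XOX./OX.O; (1,2)=+0→XOX./.XOO
ply 5, X at XOXO/.X.O | (1,0)=+0→XOXO/XX.O*; (1,2)=+0→XOXO/.XXO
ply 6, O at XOXO/XX.O | (1,2)=+0→XOXO/XXOO*
ply 7: XOXO/XXOO is terminal +0 (X); from ..../.X.O depth 6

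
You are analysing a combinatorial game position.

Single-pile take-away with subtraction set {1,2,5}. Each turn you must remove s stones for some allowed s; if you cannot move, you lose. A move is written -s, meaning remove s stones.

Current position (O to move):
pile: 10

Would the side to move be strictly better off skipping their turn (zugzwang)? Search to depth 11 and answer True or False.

zugzwang(10, O) = False

p1 O@[10]: -1[9]+1* -2[8]-1 -5[5]-1
p2 X@[9]: -1[8]-1* -2[7]-1 -5[4]-1
p3 O@[8]: -1[7]-1 -2[6]+1* -5[3]+1
p4 X@[6]: -1[5]-1* -2[4]-1 -5[1]-1
p5 O@[5]: -1[4]-1 -2[3]+1* -5[0]+1
p6 X@[3]: -1[2]-1* -2[1]-1
p7 O@[2]: -1[1]-1 -2[0]+1*
p8 X@[0] terminal -1; root [10] d11
suppose O passes — search the same position with X to move:
pass> p1 X@[10]: -1[9]+1* -2[8]-1 -5[5]-1
pass> p2 O@[9]: -1[8]-1* -2[7]-1 -5[4]-1
pass> p3 X@[8]: -1[7]-1 -2[6]+1* -5[3]+1
pass> p4 O@[6]: -1[5]-1* -2[4]-1 -5[1]-1
pass> p5 X@[5]: -1[4]-1 -2[3]+1* -5[0]+1
pass> p6 O@[3]: -1[2]-1* -2[1]-1
pass> p7 X@[2]: -1[1]-1 -2[0]+1*
pass> p8 O@[0] terminal -1; root [10] d11
for O: play +1, pass -1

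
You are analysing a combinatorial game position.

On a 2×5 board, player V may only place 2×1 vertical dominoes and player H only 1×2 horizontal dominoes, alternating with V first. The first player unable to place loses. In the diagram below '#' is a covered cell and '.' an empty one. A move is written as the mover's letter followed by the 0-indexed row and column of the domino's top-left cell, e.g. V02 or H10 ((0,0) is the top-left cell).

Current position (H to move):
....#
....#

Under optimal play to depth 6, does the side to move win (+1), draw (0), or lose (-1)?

value(....#/....#, H) = +1

[....#/....#] H move#1: H00:-1/##..#/....#, H01:+1/.##.#/....#*, H02:-1/..###/....#, H10:-1/....#/##..#, H11:+1/....#/.##.#, H12:-1/....#/..###
[.##.#/....#] V move#2: V00:-1/###.#/#...#*, V03:-1/.####/...##
[###.#/#...#] H move#3: H11:-1/###.#/###.#, H12:+1/###.#/#.###*
[###.#/#.###] end (terminal -1, V#4); searched ....#/....# to 6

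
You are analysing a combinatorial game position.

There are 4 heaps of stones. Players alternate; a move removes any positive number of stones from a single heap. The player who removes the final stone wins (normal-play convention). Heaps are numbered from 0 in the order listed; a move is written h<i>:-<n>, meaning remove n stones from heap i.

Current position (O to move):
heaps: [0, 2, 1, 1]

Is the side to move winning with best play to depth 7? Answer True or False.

O winning at [(0,2,1,1)]: True

[(0,2,1,1)] O move#1: h1:-1:-1/(0,1,1,1), h1:-2:+1/(0,0,1,1)*, h2:-1:-1/(0,2,0,1), h3:-1:-1/(0,2,1,0)
[(0,0,1,1)] X move#2: h2:-1:-1/(0,0,0,1)*, h3:-1:-1/(0,0,1,0)
[(0,0,0,1)] O move#3: h3:-1:+1/(0,0,0,0)*
[(0,0,0,0)] end (terminal -1, X#4); searched (0,2,1,1) to 7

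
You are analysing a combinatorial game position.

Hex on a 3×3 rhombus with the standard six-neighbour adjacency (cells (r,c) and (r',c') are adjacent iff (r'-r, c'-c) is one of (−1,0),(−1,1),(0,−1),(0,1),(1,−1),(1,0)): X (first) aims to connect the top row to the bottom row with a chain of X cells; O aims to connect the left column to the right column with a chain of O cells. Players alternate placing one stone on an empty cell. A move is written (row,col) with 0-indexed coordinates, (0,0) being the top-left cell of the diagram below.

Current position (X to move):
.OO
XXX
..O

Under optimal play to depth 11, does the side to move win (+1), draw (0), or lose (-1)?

[.OO/XXX/..O] X move#1: (0,0):+1/XOO/XXX/..O*, (2,0):-1/.OO/XXX/X.O, (2,1):-1/.OO/XXX/.XO
[XOO/XXX/..O] O move#2: (2,0):-1/XOO/XXX/O.O*, (2,1):-1/XOO/XXX/.OO
[XOO/XXX/O.O] X move#3: (2,1):+1/XOO/XXX/OXO*
[XOO/XXX/OXO] end (terminal -1, O#4); searched .OO/XXX/..O to 11

value(.OO/XXX/..O, X) = +1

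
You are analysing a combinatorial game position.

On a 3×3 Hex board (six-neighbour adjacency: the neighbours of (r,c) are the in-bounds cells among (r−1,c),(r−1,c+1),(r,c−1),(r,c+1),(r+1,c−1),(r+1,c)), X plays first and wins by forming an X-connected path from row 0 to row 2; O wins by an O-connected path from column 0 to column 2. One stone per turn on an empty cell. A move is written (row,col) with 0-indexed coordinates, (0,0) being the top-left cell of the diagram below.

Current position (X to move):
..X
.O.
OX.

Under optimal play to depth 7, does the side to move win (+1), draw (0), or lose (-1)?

ply 1, X at ..X/.O./OX. | (0,0)=-1→X.X/.O./OX.; (0,1)=-1→.XX/.O./OX.; (1,0)=-1→..X/XO./OX.; (1,2)=+1→..X/.OX/OX.*; (2,2)=-1→..X/.O./OXX
ply 2: ..X/.OX/OX. is terminal -1 (O); from ..X/.O./OX. depth 7

value(..X/.O./OX., X) = +1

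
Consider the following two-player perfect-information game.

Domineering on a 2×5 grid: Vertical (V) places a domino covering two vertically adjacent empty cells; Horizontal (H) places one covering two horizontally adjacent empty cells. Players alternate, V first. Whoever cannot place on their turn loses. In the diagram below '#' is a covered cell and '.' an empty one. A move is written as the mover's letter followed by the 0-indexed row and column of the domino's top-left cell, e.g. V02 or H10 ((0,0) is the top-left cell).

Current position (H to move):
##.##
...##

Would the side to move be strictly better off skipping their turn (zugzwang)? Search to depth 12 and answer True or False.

ply 1, H at ##.##/...## | H10=-1→##.##/##.##; H11=+1→##.##/.####*
ply 2: ##.##/.#### is terminal -1 (V); from ##.##/...## depth 12
if H skipped the turn, V would face:
~ ply 1, V at ##.##/...## | V02=-1→#####/..###*
~ ply 2, H at #####/..### | H10=+1→#####/#####*
~ ply 3: #####/##### is terminal -1 (V); from ##.##/...## depth 12
compare (H): move=+1 vs pass=+1

zugzwang(##.##/...##, H) = False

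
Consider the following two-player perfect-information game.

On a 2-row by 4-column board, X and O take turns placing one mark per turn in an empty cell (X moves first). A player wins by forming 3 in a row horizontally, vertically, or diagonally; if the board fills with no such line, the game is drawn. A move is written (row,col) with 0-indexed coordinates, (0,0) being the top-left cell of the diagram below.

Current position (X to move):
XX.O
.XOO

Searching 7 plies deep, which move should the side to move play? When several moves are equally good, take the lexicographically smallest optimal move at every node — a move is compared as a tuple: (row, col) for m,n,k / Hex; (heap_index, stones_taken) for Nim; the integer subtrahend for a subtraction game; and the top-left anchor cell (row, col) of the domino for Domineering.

[XX.O/.XOO] X move#1: (0,2):+1/XXXO/.XOO*, (1,0):+0/XX.O/XXOO
[XXXO/.XOO] end (terminal -1, O#2); searched XX.O/.XOO to 7

X's best at [XX.O/.XOO]: (0,2)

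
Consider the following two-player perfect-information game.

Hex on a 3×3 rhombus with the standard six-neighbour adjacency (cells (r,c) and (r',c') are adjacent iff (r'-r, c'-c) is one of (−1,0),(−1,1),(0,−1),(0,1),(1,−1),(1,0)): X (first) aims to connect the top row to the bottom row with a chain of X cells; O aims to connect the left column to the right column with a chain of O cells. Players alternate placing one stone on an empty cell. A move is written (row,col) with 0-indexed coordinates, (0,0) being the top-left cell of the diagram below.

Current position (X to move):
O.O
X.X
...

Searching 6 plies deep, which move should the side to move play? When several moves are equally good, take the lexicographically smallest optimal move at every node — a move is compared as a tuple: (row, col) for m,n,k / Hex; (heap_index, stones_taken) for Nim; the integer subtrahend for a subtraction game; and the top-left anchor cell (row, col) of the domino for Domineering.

p1 X@[O.O/X.X/...]: (0,1)[OXO/X.X/...]+1* (1,1)[O.O/XXX/...]-1 (2,0)[O.O/X.X/X..]-1 (2,1)[O.O/X.X/.X.]-1 (2,2)[O.O/X.X/..X]-1
p2 O@[OXO/X.X/...]: (1,1)[OXO/XOX/...]-1* (2,0)[OXO/X.X/O..]-1 (2,1)[OXO/X.X/.O.]-1 (2,2)[OXO/X.X/..O]-1
p3 X@[OXO/XOX/...]: (2,0)[OXO/XOX/X..]+1* (2,1)[OXO/XOX/.X.]-1 (2,2)[OXO/XOX/..X]-1
p4 O@[OXO/XOX/X..] terminal -1; root [O.O/X.X/...] d6

X's best at [O.O/X.X/...]: (0,1)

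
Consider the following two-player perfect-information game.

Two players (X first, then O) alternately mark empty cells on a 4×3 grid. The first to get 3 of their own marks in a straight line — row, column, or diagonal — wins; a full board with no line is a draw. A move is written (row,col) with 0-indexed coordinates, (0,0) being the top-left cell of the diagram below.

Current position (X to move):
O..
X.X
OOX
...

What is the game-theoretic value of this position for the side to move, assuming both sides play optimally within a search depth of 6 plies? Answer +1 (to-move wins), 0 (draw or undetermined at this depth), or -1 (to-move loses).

p1 X@[O../X.X/OOX/...]: (0,1)[OX./X.X/OOX/...]+1* (0,2)[O.X/X.X/OOX/...]+1 (1,1)[O../XXX/OOX/...]+1 (3,0)[O../X.X/OOX/X..]+1 (3,1)[O../X.X/OOX/.X.]+1 (3,2)[O../X.X/OOX/..X]+1
p2 O@[OX./X.X/OOX/...]: (0,2)[OXO/X.X/OOX/...]-1* (1,1)[OX./XOX/OOX/...]-1 (3,0)[OX./X.X/OOX/O..]-1 (3,1)[OX./X.X/OOX/.O.]-1 (3,2)[OX./X.X/OOX/..O]-1
p3 X@[OXO/X.X/OOX/...]: (1,1)[OXO/XXX/OOX/...]+1* (3,0)[OXO/X.X/OOX/X..]-1 (3,1)[OXO/X.X/OOX/.X.]-1 (3,2)[OXO/X.X/OOX/..X]+1
p4 O@[OXO/XXX/OOX/...] terminal -1; root [O../X.X/OOX/...] d6

value(O../X.X/OOX/..., X) = +1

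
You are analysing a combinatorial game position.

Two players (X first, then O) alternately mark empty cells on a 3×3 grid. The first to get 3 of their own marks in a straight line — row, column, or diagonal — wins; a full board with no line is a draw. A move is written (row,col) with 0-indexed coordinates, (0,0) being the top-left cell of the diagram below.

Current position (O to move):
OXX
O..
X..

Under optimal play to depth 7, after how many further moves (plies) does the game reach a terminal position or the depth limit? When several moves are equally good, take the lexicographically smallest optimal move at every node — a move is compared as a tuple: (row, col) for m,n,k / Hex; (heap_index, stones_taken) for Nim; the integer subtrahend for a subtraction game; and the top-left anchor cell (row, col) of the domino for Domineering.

ply 1, O at OXX/O../X.. | (1,1)=+1→OXX/OO./X..*; (1,2)=-1→OXX/O.O/X..; (2,1)=-1→OXX/O../XO.; (2,2)=-1→OXX/O../X.O
ply 2, X at OXX/OO./X.. | (1,2)=-1→OXX/OOX/X..*; (2,1)=-1→OXX/OO./XX.; (2,2)=-1→OXX/OO./X.X
ply 3, O at OXX/OOX/X.. | (2,1)=-1→OXX/OOX/XO.; (2,2)=+1→OXX/OOX/X.O*
ply 4: OXX/OOX/X.O is terminal -1 (X); from OXX/O../X.. depth 7

PV length from [OXX/O../X..]: 3 plies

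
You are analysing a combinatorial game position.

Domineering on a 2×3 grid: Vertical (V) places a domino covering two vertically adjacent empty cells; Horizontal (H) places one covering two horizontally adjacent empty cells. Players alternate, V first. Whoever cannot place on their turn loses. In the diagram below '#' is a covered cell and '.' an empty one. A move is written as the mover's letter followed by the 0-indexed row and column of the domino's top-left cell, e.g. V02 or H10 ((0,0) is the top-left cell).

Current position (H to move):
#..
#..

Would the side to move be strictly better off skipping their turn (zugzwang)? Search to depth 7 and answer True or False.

zugzwang(#../#.., H) = False

ply 1, H at #../#.. | H01=+1→###/#..*; H11=+1→#../###
ply 2: ###/#.. is terminal -1 (V); from #../#.. depth 7
if H skipped the turn, V would face:
~ ply 1, V at #../#.. | V01=+1→##./##.*; V02=+1→#.#/#.#
~ ply 2: ##./##. is terminal -1 (H); from #../#.. depth 7
compare (H): move=+1 vs pass=-1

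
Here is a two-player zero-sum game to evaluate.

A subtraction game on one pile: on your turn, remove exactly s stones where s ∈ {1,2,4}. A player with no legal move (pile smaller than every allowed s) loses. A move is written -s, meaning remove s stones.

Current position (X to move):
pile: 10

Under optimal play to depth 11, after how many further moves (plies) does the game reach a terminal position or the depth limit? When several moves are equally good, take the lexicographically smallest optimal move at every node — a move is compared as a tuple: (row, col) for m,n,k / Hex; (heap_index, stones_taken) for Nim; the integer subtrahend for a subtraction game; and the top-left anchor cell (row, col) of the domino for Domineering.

[10] X move#1: -1:+1/9*, -2:-1/8, -4:+1/6
[9] O move#2: -1:-1/8*, -2:-1/7, -4:-1/5
[8] X move#3: -1:-1/7, -2:+1/6*, -4:-1/4
[6] O move#4: -1:-1/5*, -2:-1/4, -4:-1/2
[5] X move#5: -1:-1/4, -2:+1/3*, -4:-1/1
[3] O move#6: -1:-1/2*, -2:-1/1
[2] X move#7: -1:-1/1, -2:+1/0*
[0] end (terminal -1, O#8); searched 10 to 11

PV length from [10]: 7 plies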